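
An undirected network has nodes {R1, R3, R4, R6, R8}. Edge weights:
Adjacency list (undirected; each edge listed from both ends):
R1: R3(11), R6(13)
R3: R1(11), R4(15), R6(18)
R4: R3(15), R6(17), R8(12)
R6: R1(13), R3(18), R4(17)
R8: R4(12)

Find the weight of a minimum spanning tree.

51

Sort edges by weight, then run Kruskal:
R1—R3 (11): add. Components now {R1,R3} {R4} {R6} {R8}
R4—R8 (12): add. Components now {R1,R3} {R4,R8} {R6}
R1—R6 (13): add. Components now {R1,R3,R6} {R4,R8}
R3—R4 (15): add. Components now {R1,R3,R4,R6,R8}
MST edges: R1—R3, R4—R8, R1—R6, R3—R4; total weight 11+12+13+15 = 51.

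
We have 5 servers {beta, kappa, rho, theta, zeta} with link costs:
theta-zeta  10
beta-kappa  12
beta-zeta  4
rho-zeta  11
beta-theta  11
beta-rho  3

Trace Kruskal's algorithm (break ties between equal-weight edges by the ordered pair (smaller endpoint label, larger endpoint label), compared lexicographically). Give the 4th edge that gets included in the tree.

Kruskal's algorithm — process edges by increasing weight (ties by edge label):
beta-rho (3): add. Components now {zeta} {beta,rho} {theta} {kappa}
beta-zeta (4): add. Components now {beta,rho,zeta} {theta} {kappa}
theta-zeta (10): add. Components now {beta,rho,theta,zeta} {kappa}
beta-theta (11): skip — theta and beta already connected.
rho-zeta (11): skip — zeta and rho already connected.
beta-kappa (12): add. Components now {beta,kappa,rho,theta,zeta}
The 4th edge added is beta-kappa.

beta-kappa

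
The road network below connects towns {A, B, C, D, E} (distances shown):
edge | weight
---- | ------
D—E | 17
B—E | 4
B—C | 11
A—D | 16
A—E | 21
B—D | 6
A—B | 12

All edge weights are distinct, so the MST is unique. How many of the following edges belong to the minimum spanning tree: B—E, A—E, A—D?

Sort edges by weight, then run Kruskal:
B—E (4): add. Components now {A} {B,E} {C} {D}
B—D (6): add. Components now {A} {B,D,E} {C}
B—C (11): add. Components now {A} {B,C,D,E}
A—B (12): add. Components now {A,B,C,D,E}
MST edge set: {B—E, B—D, B—C, A—B}.
Of the listed edges, {B—E} are in the MST → 1.

1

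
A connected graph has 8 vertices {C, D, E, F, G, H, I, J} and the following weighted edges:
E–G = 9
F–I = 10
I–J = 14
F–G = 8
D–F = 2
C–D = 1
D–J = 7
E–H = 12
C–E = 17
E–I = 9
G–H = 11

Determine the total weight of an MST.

47

Kruskal: consider edges lightest-first.
C–D (1): add — endpoints in different components.
D–F (2): add — endpoints in different components.
D–J (7): add — endpoints in different components.
F–G (8): add — endpoints in different components.
E–G (9): add — endpoints in different components.
E–I (9): add — endpoints in different components.
F–I (10): skip — F and I already connected.
G–H (11): add — endpoints in different components.
MST edges: C–D, D–F, D–J, F–G, E–G, E–I, G–H; total weight 1+2+7+8+9+9+11 = 47.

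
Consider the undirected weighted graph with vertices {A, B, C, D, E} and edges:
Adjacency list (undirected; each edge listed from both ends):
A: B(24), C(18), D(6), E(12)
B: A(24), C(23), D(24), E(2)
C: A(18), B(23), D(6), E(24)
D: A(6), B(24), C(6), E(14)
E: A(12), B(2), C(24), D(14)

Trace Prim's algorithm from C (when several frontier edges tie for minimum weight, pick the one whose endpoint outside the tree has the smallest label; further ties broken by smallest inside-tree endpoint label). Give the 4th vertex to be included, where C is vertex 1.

E

Prim, starting at C.
Step 1: frontier [C–D 6, A–C 18, B–C 23, C–E 24] → take C–D (6); add D.
Step 2: frontier [A–C 18, B–C 23, C–E 24, A–D 6, D–E 14, B–D 24] → take A–D (6); add A.
Step 3: frontier [A–E 12, A–B 24, B–C 23, C–E 24, D–E 14, B–D 24] → take A–E (12); add E.
Step 4: frontier [A–B 24, B–C 23, B–D 24, B–E 2] → take B–E (2); add B.
Vertex order: C, D, A, E, B. The 4th vertex is E.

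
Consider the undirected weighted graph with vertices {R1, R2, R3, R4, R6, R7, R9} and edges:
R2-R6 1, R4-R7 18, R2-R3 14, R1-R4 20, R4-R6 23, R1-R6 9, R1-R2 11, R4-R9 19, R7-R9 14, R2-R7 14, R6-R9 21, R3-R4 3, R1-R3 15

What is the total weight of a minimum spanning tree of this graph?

55

Prim's algorithm from R2:
Step 1: cheapest edge leaving the tree is R2-R6 (1); add R6.
Step 2: cheapest edge leaving the tree is R1-R6 (9); add R1.
Step 3: cheapest edge leaving the tree is R2-R3 (14); add R3.
Step 4: cheapest edge leaving the tree is R3-R4 (3); add R4.
Step 5: cheapest edge leaving the tree is R2-R7 (14); add R7.
Step 6: cheapest edge leaving the tree is R7-R9 (14); add R9.
MST edges: R2-R6, R1-R6, R2-R3, R3-R4, R2-R7, R7-R9; total weight 1+9+14+3+14+14 = 55.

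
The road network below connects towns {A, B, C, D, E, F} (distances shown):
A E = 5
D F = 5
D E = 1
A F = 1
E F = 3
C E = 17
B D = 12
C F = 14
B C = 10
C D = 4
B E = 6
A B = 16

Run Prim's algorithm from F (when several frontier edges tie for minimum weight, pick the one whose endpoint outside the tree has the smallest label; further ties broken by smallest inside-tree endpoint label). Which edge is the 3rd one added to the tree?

D-E

Grow the tree from F using Prim:
Step 1: cheapest edge leaving the tree is A F (1); add A.
Step 2: cheapest edge leaving the tree is E F (3); add E.
Step 3: cheapest edge leaving the tree is D E (1); add D.
Step 4: cheapest edge leaving the tree is C D (4); add C.
Step 5: cheapest edge leaving the tree is B E (6); add B.
The 3rd edge added is D E.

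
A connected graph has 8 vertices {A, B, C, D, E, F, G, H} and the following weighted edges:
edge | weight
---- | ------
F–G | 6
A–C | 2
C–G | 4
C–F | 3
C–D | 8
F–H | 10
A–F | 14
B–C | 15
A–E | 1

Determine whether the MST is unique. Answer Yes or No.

Yes

Kruskal: consider edges lightest-first.
A–E (1): add — endpoints in different components.
A–C (2): add — endpoints in different components.
C–F (3): add — endpoints in different components.
C–G (4): add — endpoints in different components.
F–G (6): skip — F and G already connected.
C–D (8): add — endpoints in different components.
F–H (10): add — endpoints in different components.
A–F (14): skip — A and F already connected.
B–C (15): add — endpoints in different components.
Every non-tree edge has weight strictly greater than the heaviest edge on the tree path between its endpoints, so the MST is unique.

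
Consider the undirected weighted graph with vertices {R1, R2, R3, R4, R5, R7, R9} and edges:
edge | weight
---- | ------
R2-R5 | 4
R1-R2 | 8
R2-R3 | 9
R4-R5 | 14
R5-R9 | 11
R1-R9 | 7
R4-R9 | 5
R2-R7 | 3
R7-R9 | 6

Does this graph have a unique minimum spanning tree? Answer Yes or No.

Yes

Sort edges by weight, then run Kruskal:
R2-R7 (3): add — endpoints in different components.
R2-R5 (4): add — endpoints in different components.
R4-R9 (5): add — endpoints in different components.
R7-R9 (6): add — endpoints in different components.
R1-R9 (7): add — endpoints in different components.
R1-R2 (8): skip — R2 and R1 already connected.
R2-R3 (9): add — endpoints in different components.
Every non-tree edge has weight strictly greater than the heaviest edge on the tree path between its endpoints, so the MST is unique.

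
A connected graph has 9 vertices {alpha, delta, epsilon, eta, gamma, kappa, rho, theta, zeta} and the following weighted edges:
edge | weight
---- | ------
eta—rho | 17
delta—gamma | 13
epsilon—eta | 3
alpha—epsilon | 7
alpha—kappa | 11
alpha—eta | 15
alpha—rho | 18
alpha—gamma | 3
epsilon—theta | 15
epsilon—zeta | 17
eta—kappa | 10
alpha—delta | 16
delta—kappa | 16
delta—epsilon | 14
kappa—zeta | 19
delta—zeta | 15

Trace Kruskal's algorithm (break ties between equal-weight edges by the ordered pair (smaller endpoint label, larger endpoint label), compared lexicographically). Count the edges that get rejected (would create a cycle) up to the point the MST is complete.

Kruskal: consider edges lightest-first.
alpha—gamma (3): add — endpoints in different components.
epsilon—eta (3): add — endpoints in different components.
alpha—epsilon (7): add — endpoints in different components.
eta—kappa (10): add — endpoints in different components.
alpha—kappa (11): skip — kappa and alpha already connected.
delta—gamma (13): add — endpoints in different components.
delta—epsilon (14): skip — epsilon and delta already connected.
alpha—eta (15): skip — eta and alpha already connected.
delta—zeta (15): add — endpoints in different components.
epsilon—theta (15): add — endpoints in different components.
alpha—delta (16): skip — delta and alpha already connected.
delta—kappa (16): skip — delta and kappa already connected.
epsilon—zeta (17): skip — zeta and epsilon already connected.
eta—rho (17): add — endpoints in different components.
Edges rejected before the tree was complete: 6.

6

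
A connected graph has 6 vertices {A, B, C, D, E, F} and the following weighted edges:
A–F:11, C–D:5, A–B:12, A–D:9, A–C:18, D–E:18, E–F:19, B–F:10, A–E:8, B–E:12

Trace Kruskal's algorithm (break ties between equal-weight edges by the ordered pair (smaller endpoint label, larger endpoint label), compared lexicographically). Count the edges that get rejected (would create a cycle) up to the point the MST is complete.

Kruskal: consider edges lightest-first.
C–D (5): add. Components now {A} {B} {C,D} {E} {F}
A–E (8): add. Components now {A,E} {B} {C,D} {F}
A–D (9): add. Components now {A,C,D,E} {B} {F}
B–F (10): add. Components now {A,C,D,E} {B,F}
A–F (11): add. Components now {A,B,C,D,E,F}
Edges rejected before the tree was complete: 0.

0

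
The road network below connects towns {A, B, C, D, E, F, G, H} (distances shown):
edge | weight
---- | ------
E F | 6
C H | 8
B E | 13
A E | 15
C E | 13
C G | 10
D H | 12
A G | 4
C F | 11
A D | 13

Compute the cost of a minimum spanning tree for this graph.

64

Kruskal's algorithm — process edges by increasing weight (ties by edge label):
A G (4): add — endpoints in different components.
E F (6): add — endpoints in different components.
C H (8): add — endpoints in different components.
C G (10): add — endpoints in different components.
C F (11): add — endpoints in different components.
D H (12): add — endpoints in different components.
A D (13): skip — A and D already connected.
B E (13): add — endpoints in different components.
MST edges: A G, E F, C H, C G, C F, D H, B E; total weight 4+6+8+10+11+12+13 = 64.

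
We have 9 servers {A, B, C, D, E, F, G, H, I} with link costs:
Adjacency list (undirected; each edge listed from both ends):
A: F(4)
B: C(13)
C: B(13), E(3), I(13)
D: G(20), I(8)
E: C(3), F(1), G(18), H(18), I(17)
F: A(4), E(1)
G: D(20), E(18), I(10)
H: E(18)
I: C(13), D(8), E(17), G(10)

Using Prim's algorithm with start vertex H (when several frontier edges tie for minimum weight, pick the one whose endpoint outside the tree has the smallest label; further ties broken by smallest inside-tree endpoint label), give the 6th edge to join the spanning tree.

C-I

Prim, starting at H.
Step 1: frontier [E–H 18] → take E–H (18); add E.
Step 2: frontier [E–F 1, C–E 3, E–I 17, E–G 18] → take E–F (1); add F.
Step 3: frontier [C–E 3, E–I 17, E–G 18, A–F 4] → take C–E (3); add C.
Step 4: frontier [B–C 13, C–I 13, E–I 17, E–G 18, A–F 4] → take A–F (4); add A.
Step 5: frontier [B–C 13, C–I 13, E–I 17, E–G 18] → take B–C (13); add B.
Step 6: frontier [C–I 13, E–I 17, E–G 18] → take C–I (13); add I.
Step 7: frontier [E–G 18, D–I 8, G–I 10] → take D–I (8); add D.
Step 8: frontier [D–G 20, E–G 18, G–I 10] → take G–I (10); add G.
The 6th edge added is C–I.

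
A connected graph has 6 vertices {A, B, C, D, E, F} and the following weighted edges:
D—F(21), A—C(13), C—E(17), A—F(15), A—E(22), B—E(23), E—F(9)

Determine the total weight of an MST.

Prim, starting at F.
Step 1: frontier [E—F 9, A—F 15, D—F 21] → take E—F (9); add E.
Step 2: frontier [C—E 17, A—E 22, B—E 23, A—F 15, D—F 21] → take A—F (15); add A.
Step 3: frontier [A—C 13, C—E 17, B—E 23, D—F 21] → take A—C (13); add C.
Step 4: frontier [B—E 23, D—F 21] → take D—F (21); add D.
Step 5: frontier [B—E 23] → take B—E (23); add B.
MST edges: E—F, A—F, A—C, D—F, B—E; total weight 9+15+13+21+23 = 81.

81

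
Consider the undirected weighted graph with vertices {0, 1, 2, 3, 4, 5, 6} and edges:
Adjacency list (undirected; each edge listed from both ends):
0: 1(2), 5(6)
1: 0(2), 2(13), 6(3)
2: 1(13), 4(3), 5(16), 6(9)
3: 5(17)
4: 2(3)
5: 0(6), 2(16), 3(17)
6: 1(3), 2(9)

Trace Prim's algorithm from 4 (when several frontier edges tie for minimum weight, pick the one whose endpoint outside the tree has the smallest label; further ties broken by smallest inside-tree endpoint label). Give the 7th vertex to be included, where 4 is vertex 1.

3

Prim, starting at 4.
Step 1: cheapest edge leaving the tree is 2-4 (3); add 2.
Step 2: cheapest edge leaving the tree is 2-6 (9); add 6.
Step 3: cheapest edge leaving the tree is 1-6 (3); add 1.
Step 4: cheapest edge leaving the tree is 0-1 (2); add 0.
Step 5: cheapest edge leaving the tree is 0-5 (6); add 5.
Step 6: cheapest edge leaving the tree is 3-5 (17); add 3.
Vertex order: 4, 2, 6, 1, 0, 5, 3. The 7th vertex is 3.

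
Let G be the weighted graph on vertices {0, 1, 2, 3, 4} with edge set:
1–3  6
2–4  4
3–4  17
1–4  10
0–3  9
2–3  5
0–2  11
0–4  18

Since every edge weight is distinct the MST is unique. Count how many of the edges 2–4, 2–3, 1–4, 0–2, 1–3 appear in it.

Kruskal: consider edges lightest-first.
2–4 (4): add — endpoints in different components.
2–3 (5): add — endpoints in different components.
1–3 (6): add — endpoints in different components.
0–3 (9): add — endpoints in different components.
MST edge set: {2–4, 2–3, 1–3, 0–3}.
Of the listed edges, {2–4, 2–3, 1–3} are in the MST → 3.

3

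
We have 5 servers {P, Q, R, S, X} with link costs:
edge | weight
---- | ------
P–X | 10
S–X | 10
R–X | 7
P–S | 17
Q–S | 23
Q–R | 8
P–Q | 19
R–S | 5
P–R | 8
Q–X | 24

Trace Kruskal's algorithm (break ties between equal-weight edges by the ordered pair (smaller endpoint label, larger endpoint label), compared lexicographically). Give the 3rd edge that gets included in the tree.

P-R

Sort edges by weight, then run Kruskal:
R–S (5): add. Components now {Q} {R,S} {X} {P}
R–X (7): add. Components now {Q} {R,S,X} {P}
P–R (8): add. Components now {Q} {P,R,S,X}
Q–R (8): add. Components now {P,Q,R,S,X}
The 3rd edge added is P–R.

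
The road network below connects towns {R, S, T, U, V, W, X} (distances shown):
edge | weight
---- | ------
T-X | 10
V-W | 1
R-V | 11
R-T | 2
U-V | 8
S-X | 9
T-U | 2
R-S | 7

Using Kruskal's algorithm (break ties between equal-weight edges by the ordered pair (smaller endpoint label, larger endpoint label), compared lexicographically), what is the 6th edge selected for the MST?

Kruskal's algorithm — process edges by increasing weight (ties by edge label):
V-W (1): add. Components now {S} {T} {V,W} {U} {R} {X}
R-T (2): add. Components now {S} {R,T} {V,W} {U} {X}
T-U (2): add. Components now {S} {R,T,U} {V,W} {X}
R-S (7): add. Components now {R,S,T,U} {V,W} {X}
U-V (8): add. Components now {R,S,T,U,V,W} {X}
S-X (9): add. Components now {R,S,T,U,V,W,X}
The 6th edge added is S-X.

S-X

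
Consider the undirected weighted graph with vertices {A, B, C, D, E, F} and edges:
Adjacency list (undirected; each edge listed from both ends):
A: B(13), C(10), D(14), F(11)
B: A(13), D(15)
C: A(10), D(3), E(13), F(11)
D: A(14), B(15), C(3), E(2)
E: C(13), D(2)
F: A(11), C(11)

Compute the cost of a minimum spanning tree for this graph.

39

Prim's algorithm from B:
Step 1: cheapest edge leaving the tree is A—B (13); add A.
Step 2: cheapest edge leaving the tree is A—C (10); add C.
Step 3: cheapest edge leaving the tree is C—D (3); add D.
Step 4: cheapest edge leaving the tree is D—E (2); add E.
Step 5: cheapest edge leaving the tree is A—F (11); add F.
MST edges: A—B, A—C, C—D, D—E, A—F; total weight 13+10+3+2+11 = 39.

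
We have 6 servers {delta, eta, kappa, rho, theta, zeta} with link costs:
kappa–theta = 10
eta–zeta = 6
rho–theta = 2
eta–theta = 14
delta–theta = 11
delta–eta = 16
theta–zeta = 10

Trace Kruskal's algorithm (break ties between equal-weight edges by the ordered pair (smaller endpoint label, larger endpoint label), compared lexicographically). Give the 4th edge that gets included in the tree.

theta-zeta

Sort edges by weight, then run Kruskal:
rho–theta (2): add — endpoints in different components.
eta–zeta (6): add — endpoints in different components.
kappa–theta (10): add — endpoints in different components.
theta–zeta (10): add — endpoints in different components.
delta–theta (11): add — endpoints in different components.
The 4th edge added is theta–zeta.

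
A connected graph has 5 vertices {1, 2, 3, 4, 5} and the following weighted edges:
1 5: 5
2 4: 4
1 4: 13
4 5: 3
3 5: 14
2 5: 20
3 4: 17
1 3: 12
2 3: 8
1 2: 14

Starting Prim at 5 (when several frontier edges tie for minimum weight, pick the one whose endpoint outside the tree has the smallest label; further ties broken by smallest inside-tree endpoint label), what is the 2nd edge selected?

2-4

Prim's algorithm from 5:
Step 1: frontier [4 5 3, 1 5 5, 3 5 14, 2 5 20] → take 4 5 (3); add 4.
Step 2: frontier [2 4 4, 1 4 13, 3 4 17, 1 5 5, 3 5 14, 2 5 20] → take 2 4 (4); add 2.
Step 3: frontier [2 3 8, 1 2 14, 1 4 13, 3 4 17, 1 5 5, 3 5 14] → take 1 5 (5); add 1.
Step 4: frontier [1 3 12, 2 3 8, 3 4 17, 3 5 14] → take 2 3 (8); add 3.
The 2nd edge added is 2 4.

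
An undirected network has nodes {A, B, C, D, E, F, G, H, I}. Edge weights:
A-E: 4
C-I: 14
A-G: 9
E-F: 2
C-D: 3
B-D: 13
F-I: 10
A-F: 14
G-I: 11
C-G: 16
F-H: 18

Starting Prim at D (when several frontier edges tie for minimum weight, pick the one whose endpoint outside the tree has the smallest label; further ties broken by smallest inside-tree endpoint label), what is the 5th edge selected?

Prim's algorithm from D:
Step 1: cheapest edge leaving the tree is C-D (3); add C.
Step 2: cheapest edge leaving the tree is B-D (13); add B.
Step 3: cheapest edge leaving the tree is C-I (14); add I.
Step 4: cheapest edge leaving the tree is F-I (10); add F.
Step 5: cheapest edge leaving the tree is E-F (2); add E.
Step 6: cheapest edge leaving the tree is A-E (4); add A.
Step 7: cheapest edge leaving the tree is A-G (9); add G.
Step 8: cheapest edge leaving the tree is F-H (18); add H.
The 5th edge added is E-F.

E-F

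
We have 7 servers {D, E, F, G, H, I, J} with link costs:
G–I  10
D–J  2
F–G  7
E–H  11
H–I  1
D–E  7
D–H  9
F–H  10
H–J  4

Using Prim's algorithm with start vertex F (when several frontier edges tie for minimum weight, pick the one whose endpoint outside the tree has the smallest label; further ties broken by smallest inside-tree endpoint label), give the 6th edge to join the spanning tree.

D-E

Prim's algorithm from F:
Step 1: cheapest edge leaving the tree is F–G (7); add G.
Step 2: cheapest edge leaving the tree is F–H (10); add H.
Step 3: cheapest edge leaving the tree is H–I (1); add I.
Step 4: cheapest edge leaving the tree is H–J (4); add J.
Step 5: cheapest edge leaving the tree is D–J (2); add D.
Step 6: cheapest edge leaving the tree is D–E (7); add E.
The 6th edge added is D–E.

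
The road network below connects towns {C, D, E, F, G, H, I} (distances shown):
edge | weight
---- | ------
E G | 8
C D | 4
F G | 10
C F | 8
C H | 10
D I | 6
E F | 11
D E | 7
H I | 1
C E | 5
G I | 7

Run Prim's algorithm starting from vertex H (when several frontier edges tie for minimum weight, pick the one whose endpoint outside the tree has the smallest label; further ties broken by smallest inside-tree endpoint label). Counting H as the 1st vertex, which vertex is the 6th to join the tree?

Prim, starting at H.
Step 1: frontier [H I 1, C H 10] → take H I (1); add I.
Step 2: frontier [C H 10, D I 6, G I 7] → take D I (6); add D.
Step 3: frontier [C D 4, D E 7, C H 10, G I 7] → take C D (4); add C.
Step 4: frontier [C E 5, C F 8, D E 7, G I 7] → take C E (5); add E.
Step 5: frontier [C F 8, E G 8, E F 11, G I 7] → take G I (7); add G.
Step 6: frontier [C F 8, E F 11, F G 10] → take C F (8); add F.
Vertex order: H, I, D, C, E, G, F. The 6th vertex is G.

G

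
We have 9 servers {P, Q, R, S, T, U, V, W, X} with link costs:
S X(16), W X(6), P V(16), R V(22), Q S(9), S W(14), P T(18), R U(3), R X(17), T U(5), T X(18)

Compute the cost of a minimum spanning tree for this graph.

88

Grow the tree from T using Prim:
Step 1: frontier [T U 5, P T 18, T X 18] → take T U (5); add U.
Step 2: frontier [P T 18, T X 18, R U 3] → take R U (3); add R.
Step 3: frontier [R X 17, R V 22, P T 18, T X 18] → take R X (17); add X.
Step 4: frontier [R V 22, P T 18, W X 6, S X 16] → take W X (6); add W.
Step 5: frontier [R V 22, P T 18, S W 14, S X 16] → take S W (14); add S.
Step 6: frontier [R V 22, Q S 9, P T 18] → take Q S (9); add Q.
Step 7: frontier [R V 22, P T 18] → take P T (18); add P.
Step 8: frontier [P V 16, R V 22] → take P V (16); add V.
MST edges: T U, R U, R X, W X, S W, Q S, P T, P V; total weight 5+3+17+6+14+9+18+16 = 88.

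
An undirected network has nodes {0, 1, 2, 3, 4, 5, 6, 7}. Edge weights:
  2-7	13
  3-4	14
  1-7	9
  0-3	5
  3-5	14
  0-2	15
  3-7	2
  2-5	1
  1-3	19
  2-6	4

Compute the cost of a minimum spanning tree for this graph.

48

Prim, starting at 4.
Step 1: cheapest edge leaving the tree is 3-4 (14); add 3.
Step 2: cheapest edge leaving the tree is 3-7 (2); add 7.
Step 3: cheapest edge leaving the tree is 0-3 (5); add 0.
Step 4: cheapest edge leaving the tree is 1-7 (9); add 1.
Step 5: cheapest edge leaving the tree is 2-7 (13); add 2.
Step 6: cheapest edge leaving the tree is 2-5 (1); add 5.
Step 7: cheapest edge leaving the tree is 2-6 (4); add 6.
MST edges: 3-4, 3-7, 0-3, 1-7, 2-7, 2-5, 2-6; total weight 14+2+5+9+13+1+4 = 48.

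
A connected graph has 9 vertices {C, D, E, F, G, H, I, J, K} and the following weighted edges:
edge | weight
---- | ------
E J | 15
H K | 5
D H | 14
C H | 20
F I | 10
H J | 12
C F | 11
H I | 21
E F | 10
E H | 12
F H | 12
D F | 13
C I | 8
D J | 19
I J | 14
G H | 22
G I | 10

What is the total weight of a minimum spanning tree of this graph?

80

Kruskal: consider edges lightest-first.
H K (5): add — endpoints in different components.
C I (8): add — endpoints in different components.
E F (10): add — endpoints in different components.
F I (10): add — endpoints in different components.
G I (10): add — endpoints in different components.
C F (11): skip — C and F already connected.
E H (12): add — endpoints in different components.
F H (12): skip — F and H already connected.
H J (12): add — endpoints in different components.
D F (13): add — endpoints in different components.
MST edges: H K, C I, E F, F I, G I, E H, H J, D F; total weight 5+8+10+10+10+12+12+13 = 80.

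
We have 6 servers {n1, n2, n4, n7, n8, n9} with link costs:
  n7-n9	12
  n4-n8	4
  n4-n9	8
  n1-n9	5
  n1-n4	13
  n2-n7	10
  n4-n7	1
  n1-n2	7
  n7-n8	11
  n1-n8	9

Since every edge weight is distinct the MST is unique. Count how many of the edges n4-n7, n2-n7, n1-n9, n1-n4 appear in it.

2

Sort edges by weight, then run Kruskal:
n4-n7 (1): add — endpoints in different components.
n4-n8 (4): add — endpoints in different components.
n1-n9 (5): add — endpoints in different components.
n1-n2 (7): add — endpoints in different components.
n4-n9 (8): add — endpoints in different components.
MST edge set: {n4-n7, n4-n8, n1-n9, n1-n2, n4-n9}.
Of the listed edges, {n4-n7, n1-n9} are in the MST → 2.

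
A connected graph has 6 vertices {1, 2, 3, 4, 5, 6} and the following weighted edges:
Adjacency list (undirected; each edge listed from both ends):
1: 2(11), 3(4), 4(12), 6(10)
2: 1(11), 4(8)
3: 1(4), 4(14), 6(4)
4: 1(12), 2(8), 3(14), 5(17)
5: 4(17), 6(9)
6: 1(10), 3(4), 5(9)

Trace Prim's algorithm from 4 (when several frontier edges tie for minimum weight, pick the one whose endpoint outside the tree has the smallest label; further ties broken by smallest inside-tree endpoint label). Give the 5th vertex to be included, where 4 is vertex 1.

Prim, starting at 4.
Step 1: cheapest edge leaving the tree is 2-4 (8); add 2.
Step 2: cheapest edge leaving the tree is 1-2 (11); add 1.
Step 3: cheapest edge leaving the tree is 1-3 (4); add 3.
Step 4: cheapest edge leaving the tree is 3-6 (4); add 6.
Step 5: cheapest edge leaving the tree is 5-6 (9); add 5.
Vertex order: 4, 2, 1, 3, 6, 5. The 5th vertex is 6.

6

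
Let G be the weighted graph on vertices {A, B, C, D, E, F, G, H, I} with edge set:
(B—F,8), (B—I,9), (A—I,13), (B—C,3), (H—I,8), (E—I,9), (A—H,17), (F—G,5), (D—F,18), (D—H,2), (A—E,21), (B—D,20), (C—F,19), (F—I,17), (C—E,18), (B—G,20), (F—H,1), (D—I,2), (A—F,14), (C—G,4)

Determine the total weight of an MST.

Grow the tree from I using Prim:
Step 1: cheapest edge leaving the tree is D—I (2); add D.
Step 2: cheapest edge leaving the tree is D—H (2); add H.
Step 3: cheapest edge leaving the tree is F—H (1); add F.
Step 4: cheapest edge leaving the tree is F—G (5); add G.
Step 5: cheapest edge leaving the tree is C—G (4); add C.
Step 6: cheapest edge leaving the tree is B—C (3); add B.
Step 7: cheapest edge leaving the tree is E—I (9); add E.
Step 8: cheapest edge leaving the tree is A—I (13); add A.
MST edges: D—I, D—H, F—H, F—G, C—G, B—C, E—I, A—I; total weight 2+2+1+5+4+3+9+13 = 39.

39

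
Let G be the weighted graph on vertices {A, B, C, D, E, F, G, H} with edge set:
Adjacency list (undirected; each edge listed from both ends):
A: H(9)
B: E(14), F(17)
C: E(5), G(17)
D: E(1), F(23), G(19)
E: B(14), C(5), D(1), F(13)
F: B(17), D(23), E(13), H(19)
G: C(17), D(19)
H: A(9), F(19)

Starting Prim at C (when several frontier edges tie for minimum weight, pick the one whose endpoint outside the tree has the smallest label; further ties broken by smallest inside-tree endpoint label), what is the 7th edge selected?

Grow the tree from C using Prim:
Step 1: cheapest edge leaving the tree is C E (5); add E.
Step 2: cheapest edge leaving the tree is D E (1); add D.
Step 3: cheapest edge leaving the tree is E F (13); add F.
Step 4: cheapest edge leaving the tree is B E (14); add B.
Step 5: cheapest edge leaving the tree is C G (17); add G.
Step 6: cheapest edge leaving the tree is F H (19); add H.
Step 7: cheapest edge leaving the tree is A H (9); add A.
The 7th edge added is A H.

A-H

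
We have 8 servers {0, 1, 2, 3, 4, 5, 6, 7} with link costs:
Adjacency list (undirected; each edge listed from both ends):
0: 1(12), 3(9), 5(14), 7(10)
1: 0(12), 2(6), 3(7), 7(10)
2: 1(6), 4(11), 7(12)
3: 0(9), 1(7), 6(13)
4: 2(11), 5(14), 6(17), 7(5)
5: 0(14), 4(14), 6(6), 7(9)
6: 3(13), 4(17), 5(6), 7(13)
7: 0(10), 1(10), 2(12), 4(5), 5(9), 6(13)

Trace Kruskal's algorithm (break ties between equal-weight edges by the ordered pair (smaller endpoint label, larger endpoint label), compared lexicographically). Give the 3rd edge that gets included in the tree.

Kruskal's algorithm — process edges by increasing weight (ties by edge label):
4—7 (5): add — endpoints in different components.
1—2 (6): add — endpoints in different components.
5—6 (6): add — endpoints in different components.
1—3 (7): add — endpoints in different components.
0—3 (9): add — endpoints in different components.
5—7 (9): add — endpoints in different components.
0—7 (10): add — endpoints in different components.
The 3rd edge added is 5—6.

5-6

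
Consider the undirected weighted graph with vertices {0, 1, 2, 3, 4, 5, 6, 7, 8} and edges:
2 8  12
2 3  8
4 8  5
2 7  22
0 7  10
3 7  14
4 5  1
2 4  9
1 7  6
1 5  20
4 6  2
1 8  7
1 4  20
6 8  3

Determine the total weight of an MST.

46

Grow the tree from 7 using Prim:
Step 1: cheapest edge leaving the tree is 1 7 (6); add 1.
Step 2: cheapest edge leaving the tree is 1 8 (7); add 8.
Step 3: cheapest edge leaving the tree is 6 8 (3); add 6.
Step 4: cheapest edge leaving the tree is 4 6 (2); add 4.
Step 5: cheapest edge leaving the tree is 4 5 (1); add 5.
Step 6: cheapest edge leaving the tree is 2 4 (9); add 2.
Step 7: cheapest edge leaving the tree is 2 3 (8); add 3.
Step 8: cheapest edge leaving the tree is 0 7 (10); add 0.
MST edges: 1 7, 1 8, 6 8, 4 6, 4 5, 2 4, 2 3, 0 7; total weight 6+7+3+2+1+9+8+10 = 46.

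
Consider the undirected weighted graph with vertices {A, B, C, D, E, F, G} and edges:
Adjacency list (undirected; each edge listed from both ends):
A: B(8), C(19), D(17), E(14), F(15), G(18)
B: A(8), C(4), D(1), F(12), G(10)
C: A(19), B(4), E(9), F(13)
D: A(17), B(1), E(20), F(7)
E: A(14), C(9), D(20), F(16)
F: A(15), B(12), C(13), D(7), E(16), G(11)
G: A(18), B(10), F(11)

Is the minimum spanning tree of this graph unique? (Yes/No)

Kruskal's algorithm — process edges by increasing weight (ties by edge label):
B—D (1): add — endpoints in different components.
B—C (4): add — endpoints in different components.
D—F (7): add — endpoints in different components.
A—B (8): add — endpoints in different components.
C—E (9): add — endpoints in different components.
B—G (10): add — endpoints in different components.
Every non-tree edge has weight strictly greater than the heaviest edge on the tree path between its endpoints, so the MST is unique.

Yes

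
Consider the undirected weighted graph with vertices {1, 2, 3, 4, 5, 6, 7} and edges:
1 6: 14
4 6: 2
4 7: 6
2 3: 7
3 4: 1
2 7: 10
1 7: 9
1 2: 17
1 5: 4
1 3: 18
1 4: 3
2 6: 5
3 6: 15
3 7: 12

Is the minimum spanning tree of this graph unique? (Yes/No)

Kruskal: consider edges lightest-first.
3 4 (1): add. Components now {1} {2} {3,4} {5} {6} {7}
4 6 (2): add. Components now {1} {2} {3,4,6} {5} {7}
1 4 (3): add. Components now {1,3,4,6} {2} {5} {7}
1 5 (4): add. Components now {1,3,4,5,6} {2} {7}
2 6 (5): add. Components now {1,2,3,4,5,6} {7}
4 7 (6): add. Components now {1,2,3,4,5,6,7}
Every non-tree edge has weight strictly greater than the heaviest edge on the tree path between its endpoints, so the MST is unique.

Yes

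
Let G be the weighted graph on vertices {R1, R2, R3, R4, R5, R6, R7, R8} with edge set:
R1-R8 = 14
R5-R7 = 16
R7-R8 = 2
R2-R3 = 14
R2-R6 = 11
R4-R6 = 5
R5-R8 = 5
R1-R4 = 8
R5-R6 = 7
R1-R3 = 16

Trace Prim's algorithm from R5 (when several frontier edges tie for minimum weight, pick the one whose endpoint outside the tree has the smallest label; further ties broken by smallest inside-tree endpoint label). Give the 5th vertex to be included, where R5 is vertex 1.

Grow the tree from R5 using Prim:
Step 1: frontier [R5-R8 5, R5-R6 7, R5-R7 16] → take R5-R8 (5); add R8.
Step 2: frontier [R5-R6 7, R5-R7 16, R7-R8 2, R1-R8 14] → take R7-R8 (2); add R7.
Step 3: frontier [R5-R6 7, R1-R8 14] → take R5-R6 (7); add R6.
Step 4: frontier [R4-R6 5, R2-R6 11, R1-R8 14] → take R4-R6 (5); add R4.
Step 5: frontier [R1-R4 8, R2-R6 11, R1-R8 14] → take R1-R4 (8); add R1.
Step 6: frontier [R1-R3 16, R2-R6 11] → take R2-R6 (11); add R2.
Step 7: frontier [R1-R3 16, R2-R3 14] → take R2-R3 (14); add R3.
Vertex order: R5, R8, R7, R6, R4, R1, R2, R3. The 5th vertex is R4.

R4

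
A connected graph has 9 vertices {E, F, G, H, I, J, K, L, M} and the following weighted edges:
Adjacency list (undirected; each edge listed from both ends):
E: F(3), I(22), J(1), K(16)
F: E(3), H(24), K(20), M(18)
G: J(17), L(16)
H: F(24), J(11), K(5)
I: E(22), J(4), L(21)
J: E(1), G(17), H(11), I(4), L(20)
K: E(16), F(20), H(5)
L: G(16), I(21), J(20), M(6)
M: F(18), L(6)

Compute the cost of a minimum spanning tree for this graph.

Grow the tree from I using Prim:
Step 1: cheapest edge leaving the tree is I–J (4); add J.
Step 2: cheapest edge leaving the tree is E–J (1); add E.
Step 3: cheapest edge leaving the tree is E–F (3); add F.
Step 4: cheapest edge leaving the tree is H–J (11); add H.
Step 5: cheapest edge leaving the tree is H–K (5); add K.
Step 6: cheapest edge leaving the tree is G–J (17); add G.
Step 7: cheapest edge leaving the tree is G–L (16); add L.
Step 8: cheapest edge leaving the tree is L–M (6); add M.
MST edges: I–J, E–J, E–F, H–J, H–K, G–J, G–L, L–M; total weight 4+1+3+11+5+17+16+6 = 63.

63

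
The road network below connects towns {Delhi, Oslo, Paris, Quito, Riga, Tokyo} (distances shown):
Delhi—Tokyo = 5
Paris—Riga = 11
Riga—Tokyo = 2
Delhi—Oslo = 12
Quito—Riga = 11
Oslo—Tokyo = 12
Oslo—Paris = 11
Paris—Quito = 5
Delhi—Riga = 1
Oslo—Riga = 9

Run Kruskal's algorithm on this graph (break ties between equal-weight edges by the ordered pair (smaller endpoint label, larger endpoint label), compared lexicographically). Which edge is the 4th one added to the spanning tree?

Oslo-Riga

Kruskal: consider edges lightest-first.
Delhi—Riga (1): add — endpoints in different components.
Riga—Tokyo (2): add — endpoints in different components.
Delhi—Tokyo (5): skip — Delhi and Tokyo already connected.
Paris—Quito (5): add — endpoints in different components.
Oslo—Riga (9): add — endpoints in different components.
Oslo—Paris (11): add — endpoints in different components.
The 4th edge added is Oslo—Riga.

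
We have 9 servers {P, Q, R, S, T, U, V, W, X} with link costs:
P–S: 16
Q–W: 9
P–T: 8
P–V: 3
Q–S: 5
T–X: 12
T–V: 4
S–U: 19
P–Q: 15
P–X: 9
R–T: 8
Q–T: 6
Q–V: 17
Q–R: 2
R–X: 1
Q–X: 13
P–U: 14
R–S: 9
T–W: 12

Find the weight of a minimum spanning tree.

44

Sort edges by weight, then run Kruskal:
R–X (1): add — endpoints in different components.
Q–R (2): add — endpoints in different components.
P–V (3): add — endpoints in different components.
T–V (4): add — endpoints in different components.
Q–S (5): add — endpoints in different components.
Q–T (6): add — endpoints in different components.
P–T (8): skip — T and P already connected.
R–T (8): skip — T and R already connected.
P–X (9): skip — P and X already connected.
Q–W (9): add — endpoints in different components.
R–S (9): skip — S and R already connected.
T–W (12): skip — T and W already connected.
T–X (12): skip — T and X already connected.
Q–X (13): skip — Q and X already connected.
P–U (14): add — endpoints in different components.
MST edges: R–X, Q–R, P–V, T–V, Q–S, Q–T, Q–W, P–U; total weight 1+2+3+4+5+6+9+14 = 44.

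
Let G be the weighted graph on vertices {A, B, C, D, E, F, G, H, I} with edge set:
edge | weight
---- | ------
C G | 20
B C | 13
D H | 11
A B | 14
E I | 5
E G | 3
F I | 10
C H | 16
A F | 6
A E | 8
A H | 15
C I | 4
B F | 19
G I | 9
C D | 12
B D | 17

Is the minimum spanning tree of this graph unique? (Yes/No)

Kruskal's algorithm — process edges by increasing weight (ties by edge label):
E G (3): add — endpoints in different components.
C I (4): add — endpoints in different components.
E I (5): add — endpoints in different components.
A F (6): add — endpoints in different components.
A E (8): add — endpoints in different components.
G I (9): skip — G and I already connected.
F I (10): skip — F and I already connected.
D H (11): add — endpoints in different components.
C D (12): add — endpoints in different components.
B C (13): add — endpoints in different components.
Every non-tree edge has weight strictly greater than the heaviest edge on the tree path between its endpoints, so the MST is unique.

Yes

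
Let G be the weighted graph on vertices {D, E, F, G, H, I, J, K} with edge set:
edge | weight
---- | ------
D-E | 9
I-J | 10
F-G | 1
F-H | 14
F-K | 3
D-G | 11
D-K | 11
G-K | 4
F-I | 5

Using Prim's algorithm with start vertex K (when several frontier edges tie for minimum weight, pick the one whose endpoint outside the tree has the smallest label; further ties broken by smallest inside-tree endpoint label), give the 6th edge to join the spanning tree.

D-E

Prim, starting at K.
Step 1: frontier [F-K 3, G-K 4, D-K 11] → take F-K (3); add F.
Step 2: frontier [F-G 1, F-I 5, F-H 14, G-K 4, D-K 11] → take F-G (1); add G.
Step 3: frontier [F-I 5, F-H 14, D-G 11, D-K 11] → take F-I (5); add I.
Step 4: frontier [F-H 14, D-G 11, I-J 10, D-K 11] → take I-J (10); add J.
Step 5: frontier [F-H 14, D-G 11, D-K 11] → take D-G (11); add D.
Step 6: frontier [D-E 9, F-H 14] → take D-E (9); add E.
Step 7: frontier [F-H 14] → take F-H (14); add H.
The 6th edge added is D-E.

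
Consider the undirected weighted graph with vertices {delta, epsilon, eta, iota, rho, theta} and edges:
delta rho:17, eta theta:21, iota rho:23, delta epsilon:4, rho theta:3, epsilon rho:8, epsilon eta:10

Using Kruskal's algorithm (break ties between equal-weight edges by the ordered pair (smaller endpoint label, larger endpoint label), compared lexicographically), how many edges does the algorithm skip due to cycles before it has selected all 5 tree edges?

2

Sort edges by weight, then run Kruskal:
rho theta (3): add — endpoints in different components.
delta epsilon (4): add — endpoints in different components.
epsilon rho (8): add — endpoints in different components.
epsilon eta (10): add — endpoints in different components.
delta rho (17): skip — delta and rho already connected.
eta theta (21): skip — eta and theta already connected.
iota rho (23): add — endpoints in different components.
Edges rejected before the tree was complete: 2.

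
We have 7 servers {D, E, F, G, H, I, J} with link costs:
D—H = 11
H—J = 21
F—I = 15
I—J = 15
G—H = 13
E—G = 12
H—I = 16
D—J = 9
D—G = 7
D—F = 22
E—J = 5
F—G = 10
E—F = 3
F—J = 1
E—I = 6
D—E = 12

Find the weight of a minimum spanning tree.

Prim, starting at J.
Step 1: cheapest edge leaving the tree is F—J (1); add F.
Step 2: cheapest edge leaving the tree is E—F (3); add E.
Step 3: cheapest edge leaving the tree is E—I (6); add I.
Step 4: cheapest edge leaving the tree is D—J (9); add D.
Step 5: cheapest edge leaving the tree is D—G (7); add G.
Step 6: cheapest edge leaving the tree is D—H (11); add H.
MST edges: F—J, E—F, E—I, D—J, D—G, D—H; total weight 1+3+6+9+7+11 = 37.

37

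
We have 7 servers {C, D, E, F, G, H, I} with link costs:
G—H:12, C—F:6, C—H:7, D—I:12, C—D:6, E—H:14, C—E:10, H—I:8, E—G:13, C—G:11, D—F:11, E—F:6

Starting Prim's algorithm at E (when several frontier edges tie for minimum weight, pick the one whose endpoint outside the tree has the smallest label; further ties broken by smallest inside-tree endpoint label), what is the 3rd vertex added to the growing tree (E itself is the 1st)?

C

Grow the tree from E using Prim:
Step 1: cheapest edge leaving the tree is E—F (6); add F.
Step 2: cheapest edge leaving the tree is C—F (6); add C.
Step 3: cheapest edge leaving the tree is C—D (6); add D.
Step 4: cheapest edge leaving the tree is C—H (7); add H.
Step 5: cheapest edge leaving the tree is H—I (8); add I.
Step 6: cheapest edge leaving the tree is C—G (11); add G.
Vertex order: E, F, C, D, H, I, G. The 3rd vertex is C.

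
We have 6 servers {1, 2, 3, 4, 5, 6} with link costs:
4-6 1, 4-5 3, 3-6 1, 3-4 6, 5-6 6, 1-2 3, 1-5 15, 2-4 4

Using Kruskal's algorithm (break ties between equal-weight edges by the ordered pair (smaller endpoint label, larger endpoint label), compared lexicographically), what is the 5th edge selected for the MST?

2-4

Kruskal's algorithm — process edges by increasing weight (ties by edge label):
3-6 (1): add — endpoints in different components.
4-6 (1): add — endpoints in different components.
1-2 (3): add — endpoints in different components.
4-5 (3): add — endpoints in different components.
2-4 (4): add — endpoints in different components.
The 5th edge added is 2-4.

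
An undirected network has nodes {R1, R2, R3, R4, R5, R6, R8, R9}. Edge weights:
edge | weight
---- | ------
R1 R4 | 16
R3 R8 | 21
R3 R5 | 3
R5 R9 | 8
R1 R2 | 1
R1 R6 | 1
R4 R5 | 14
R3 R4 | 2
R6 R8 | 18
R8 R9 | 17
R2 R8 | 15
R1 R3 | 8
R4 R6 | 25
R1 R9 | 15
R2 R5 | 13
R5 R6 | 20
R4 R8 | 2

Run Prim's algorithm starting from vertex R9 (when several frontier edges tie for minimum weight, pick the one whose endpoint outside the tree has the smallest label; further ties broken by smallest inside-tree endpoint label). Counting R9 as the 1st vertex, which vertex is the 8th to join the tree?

Prim, starting at R9.
Step 1: cheapest edge leaving the tree is R5 R9 (8); add R5.
Step 2: cheapest edge leaving the tree is R3 R5 (3); add R3.
Step 3: cheapest edge leaving the tree is R3 R4 (2); add R4.
Step 4: cheapest edge leaving the tree is R4 R8 (2); add R8.
Step 5: cheapest edge leaving the tree is R1 R3 (8); add R1.
Step 6: cheapest edge leaving the tree is R1 R2 (1); add R2.
Step 7: cheapest edge leaving the tree is R1 R6 (1); add R6.
Vertex order: R9, R5, R3, R4, R8, R1, R2, R6. The 8th vertex is R6.

R6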